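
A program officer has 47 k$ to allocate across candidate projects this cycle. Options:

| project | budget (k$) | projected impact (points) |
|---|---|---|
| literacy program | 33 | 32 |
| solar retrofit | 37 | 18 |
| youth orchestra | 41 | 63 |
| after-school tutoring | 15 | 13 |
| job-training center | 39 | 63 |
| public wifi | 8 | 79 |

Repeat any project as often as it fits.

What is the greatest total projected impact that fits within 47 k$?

Ranking by ratio (projected impact/k$): public wifi 9.88, job-training center 1.62, youth orchestra 1.54.
5×public wifi uses 40 of the 47 k$ and totals 395.
Every other selection either busts 47 k$ or fails to beat 395.

395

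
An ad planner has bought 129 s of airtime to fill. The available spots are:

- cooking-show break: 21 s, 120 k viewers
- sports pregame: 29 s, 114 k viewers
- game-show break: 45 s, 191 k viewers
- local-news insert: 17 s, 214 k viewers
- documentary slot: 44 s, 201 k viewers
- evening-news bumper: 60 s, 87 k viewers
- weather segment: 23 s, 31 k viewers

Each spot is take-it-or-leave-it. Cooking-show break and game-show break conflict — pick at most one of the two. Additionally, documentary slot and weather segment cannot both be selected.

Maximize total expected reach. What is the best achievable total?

Ranking by ratio (expected reach/s): local-news insert 12.59, cooking-show break 5.71, documentary slot 4.57.
Cooking-show break + sports pregame + local-news insert + documentary slot uses 111 of the 129 s and totals 649.
That's the maximum — no feasible swap from here does better than 649.

649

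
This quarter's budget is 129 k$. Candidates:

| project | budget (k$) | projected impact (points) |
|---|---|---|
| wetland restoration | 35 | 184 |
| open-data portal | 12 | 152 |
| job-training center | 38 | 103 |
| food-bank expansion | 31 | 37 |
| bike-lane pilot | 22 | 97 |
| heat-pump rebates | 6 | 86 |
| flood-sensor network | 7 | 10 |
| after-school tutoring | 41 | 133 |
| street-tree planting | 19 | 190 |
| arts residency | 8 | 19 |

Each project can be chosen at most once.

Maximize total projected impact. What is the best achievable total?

Filling by ratio: wetland restoration + open-data portal + bike-lane pilot + heat-pump rebates + flood-sensor network + street-tree planting + arts residency for 738, with 20 k$ left unused.
Replace bike-lane pilot with after-school tutoring: the trade gains 36 net, giving 774 at 128 k$.
Nothing else within 129 k$ beats 774.

774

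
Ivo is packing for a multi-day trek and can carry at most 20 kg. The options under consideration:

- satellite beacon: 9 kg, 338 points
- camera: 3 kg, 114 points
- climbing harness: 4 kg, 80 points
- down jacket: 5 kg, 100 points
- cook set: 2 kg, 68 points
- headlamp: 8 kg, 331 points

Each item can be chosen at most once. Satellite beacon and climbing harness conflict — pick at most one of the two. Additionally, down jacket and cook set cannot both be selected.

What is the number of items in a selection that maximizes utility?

3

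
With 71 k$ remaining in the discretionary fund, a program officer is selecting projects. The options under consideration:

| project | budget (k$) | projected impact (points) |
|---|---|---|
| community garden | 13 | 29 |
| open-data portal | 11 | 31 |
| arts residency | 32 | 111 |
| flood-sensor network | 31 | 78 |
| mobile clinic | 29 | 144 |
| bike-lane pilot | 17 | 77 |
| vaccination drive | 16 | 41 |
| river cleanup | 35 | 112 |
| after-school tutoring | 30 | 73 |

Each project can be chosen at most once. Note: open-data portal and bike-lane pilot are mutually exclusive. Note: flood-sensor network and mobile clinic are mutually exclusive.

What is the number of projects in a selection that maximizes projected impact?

3

The maximum projected impact within 71 k$ is 262.
mobile clinic + bike-lane pilot + vaccination drive hits 262 at 62 k$.
Every optimal selection uses 3 projects.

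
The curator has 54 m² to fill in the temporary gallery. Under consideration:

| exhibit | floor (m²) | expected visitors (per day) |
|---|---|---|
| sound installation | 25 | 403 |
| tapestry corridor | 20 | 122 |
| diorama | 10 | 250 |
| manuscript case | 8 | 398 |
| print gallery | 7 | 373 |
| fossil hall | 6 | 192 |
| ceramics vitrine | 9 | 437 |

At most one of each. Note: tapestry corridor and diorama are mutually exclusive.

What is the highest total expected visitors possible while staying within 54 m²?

1650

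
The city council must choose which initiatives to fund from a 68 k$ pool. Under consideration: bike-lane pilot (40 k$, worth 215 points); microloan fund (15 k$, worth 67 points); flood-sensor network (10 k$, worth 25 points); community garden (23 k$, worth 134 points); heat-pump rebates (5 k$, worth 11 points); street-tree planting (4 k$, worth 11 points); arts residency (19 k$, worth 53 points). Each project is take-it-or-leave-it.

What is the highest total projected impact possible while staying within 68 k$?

360

Bike-lane pilot + community garden + heat-pump rebates uses 68 of the 68 k$ and totals 360.
No other feasible combination exceeds 360.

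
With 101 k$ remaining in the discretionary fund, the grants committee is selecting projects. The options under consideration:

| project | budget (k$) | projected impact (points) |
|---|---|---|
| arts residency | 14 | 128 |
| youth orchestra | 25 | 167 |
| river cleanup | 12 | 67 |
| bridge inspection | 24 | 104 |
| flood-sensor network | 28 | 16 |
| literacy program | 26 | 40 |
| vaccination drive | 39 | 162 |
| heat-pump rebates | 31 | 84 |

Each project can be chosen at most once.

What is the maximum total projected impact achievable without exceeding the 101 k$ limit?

Ranking by ratio (projected impact/k$): arts residency 9.14, youth orchestra 6.68, river cleanup 5.58.
A density-first pass picks arts residency + youth orchestra + river cleanup + bridge inspection + literacy program — 506 at 101 k$.
Replace bridge inspection and literacy program with vaccination drive: the trade gains 18 net, giving 524 at 90 k$.
Every other selection either busts 101 k$ or fails to beat 524.

524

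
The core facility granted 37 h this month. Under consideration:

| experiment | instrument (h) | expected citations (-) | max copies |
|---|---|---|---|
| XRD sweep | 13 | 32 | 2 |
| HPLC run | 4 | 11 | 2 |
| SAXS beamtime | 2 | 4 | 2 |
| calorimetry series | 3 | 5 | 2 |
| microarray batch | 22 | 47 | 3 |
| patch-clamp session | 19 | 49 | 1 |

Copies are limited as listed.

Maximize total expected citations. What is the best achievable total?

92

A density-first pass picks 2×HPLC run + 2×SAXS beamtime + 2×calorimetry series + patch-clamp session — 89 at 37 h.
Dropping HPLC run and 2×SAXS beamtime and 2×calorimetry series frees 14 h; slotting in XRD sweep (13 h) lifts the total to 92 at 36 h.
No other feasible combination exceeds 92.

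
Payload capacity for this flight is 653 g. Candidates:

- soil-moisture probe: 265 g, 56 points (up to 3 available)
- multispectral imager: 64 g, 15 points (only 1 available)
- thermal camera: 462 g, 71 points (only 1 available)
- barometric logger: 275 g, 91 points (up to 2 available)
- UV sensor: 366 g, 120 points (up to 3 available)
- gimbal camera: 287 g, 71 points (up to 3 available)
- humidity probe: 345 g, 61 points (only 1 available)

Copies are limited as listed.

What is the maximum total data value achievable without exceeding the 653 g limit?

211

Filling by ratio: multispectral imager + 2×barometric logger for 197, with 39 g left unused.
Replace multispectral imager and barometric logger with UV sensor: the trade gains 14 net, giving 211 at 641 g.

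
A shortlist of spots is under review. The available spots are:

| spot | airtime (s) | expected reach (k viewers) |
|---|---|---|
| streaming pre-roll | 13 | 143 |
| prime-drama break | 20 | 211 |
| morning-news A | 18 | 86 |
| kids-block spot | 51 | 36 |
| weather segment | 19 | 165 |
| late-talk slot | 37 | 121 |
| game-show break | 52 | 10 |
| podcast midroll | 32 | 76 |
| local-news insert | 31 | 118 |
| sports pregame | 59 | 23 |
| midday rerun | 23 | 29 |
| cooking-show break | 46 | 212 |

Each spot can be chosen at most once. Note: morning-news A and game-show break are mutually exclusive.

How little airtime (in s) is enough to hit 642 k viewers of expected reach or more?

97

Need the lightest bundle worth ≥ 642.
streaming pre-roll + prime-drama break + morning-news A + cooking-show break: 652 expected reach at 97 s.
Below 97 s the best achievable stays under 642.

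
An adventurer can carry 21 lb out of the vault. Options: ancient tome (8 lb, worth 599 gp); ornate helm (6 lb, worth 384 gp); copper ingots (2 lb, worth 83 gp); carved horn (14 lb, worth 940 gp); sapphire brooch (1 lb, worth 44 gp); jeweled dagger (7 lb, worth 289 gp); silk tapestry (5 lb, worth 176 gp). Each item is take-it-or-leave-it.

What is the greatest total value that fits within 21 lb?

Taking the top-ratio items first gives ancient tome + ornate helm + copper ingots + sapphire brooch for 1110 (17 lb).
The 10 lb tied up in ancient tome and copper ingots is better spent on carved horn — total rises to 1368 (21 lb).
Next best is ornate helm + carved horn at 1324 (20 lb) — short by 44.

1368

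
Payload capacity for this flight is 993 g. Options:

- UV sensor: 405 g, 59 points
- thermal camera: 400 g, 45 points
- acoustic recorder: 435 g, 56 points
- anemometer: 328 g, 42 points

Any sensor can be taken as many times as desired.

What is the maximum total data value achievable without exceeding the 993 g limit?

126

A density-first pass picks 2×UV sensor — 118 at 810 g.
The 810 g tied up in 2×UV sensor is better spent on 3×anemometer — total rises to 126 (984 g).
No other feasible combination exceeds 126.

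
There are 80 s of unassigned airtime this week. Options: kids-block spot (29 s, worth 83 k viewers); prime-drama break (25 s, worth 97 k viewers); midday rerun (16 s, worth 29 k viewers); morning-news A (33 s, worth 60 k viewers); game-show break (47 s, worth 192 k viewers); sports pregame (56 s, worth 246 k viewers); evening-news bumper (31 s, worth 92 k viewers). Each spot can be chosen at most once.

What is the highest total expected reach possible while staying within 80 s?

Ranking by ratio (expected reach/s): sports pregame 4.39, game-show break 4.09, prime-drama break 3.88.
A density-first pass picks midday rerun + sports pregame — 275 at 72 s.
Replace midday rerun and sports pregame with prime-drama break + game-show break: the trade gains 14 net, giving 289 at 72 s.
The closest alternative, game-show break + evening-news bumper, reaches only 284.

289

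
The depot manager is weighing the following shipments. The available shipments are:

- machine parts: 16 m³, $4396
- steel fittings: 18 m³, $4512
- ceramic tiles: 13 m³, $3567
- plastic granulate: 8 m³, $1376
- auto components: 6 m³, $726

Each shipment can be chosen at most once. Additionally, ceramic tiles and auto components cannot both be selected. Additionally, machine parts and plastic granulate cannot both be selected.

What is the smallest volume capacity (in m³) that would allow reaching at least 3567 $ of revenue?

13

Minimise m³ subject to total revenue ≥ 3567.
Taking ceramic tiles gives 3567 (≥ 3567) for 13 m³.
Any bundle with less than 13 m³ falls short of 3567.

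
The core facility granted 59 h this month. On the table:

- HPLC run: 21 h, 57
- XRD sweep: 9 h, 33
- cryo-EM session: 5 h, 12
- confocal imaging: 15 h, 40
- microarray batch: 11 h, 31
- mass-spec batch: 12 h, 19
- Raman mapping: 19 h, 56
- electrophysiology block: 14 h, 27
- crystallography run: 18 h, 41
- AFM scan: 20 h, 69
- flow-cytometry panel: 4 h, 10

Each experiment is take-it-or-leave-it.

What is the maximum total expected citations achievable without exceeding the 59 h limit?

189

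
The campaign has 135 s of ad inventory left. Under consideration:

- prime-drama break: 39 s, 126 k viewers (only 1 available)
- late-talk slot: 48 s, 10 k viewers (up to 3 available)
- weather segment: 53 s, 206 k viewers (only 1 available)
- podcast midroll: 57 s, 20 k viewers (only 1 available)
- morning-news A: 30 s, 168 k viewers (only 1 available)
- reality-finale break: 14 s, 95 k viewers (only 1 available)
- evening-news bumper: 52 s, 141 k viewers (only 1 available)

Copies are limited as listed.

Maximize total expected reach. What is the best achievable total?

530

Ranking by ratio (expected reach/s): reality-finale break 6.79, morning-news A 5.60, weather segment 3.89.
Taking the top-ratio spots first gives weather segment + morning-news A + reality-finale break for 469 (97 s).
The 53 s tied up in weather segment is better spent on prime-drama break + evening-news bumper — total rises to 530 (135 s).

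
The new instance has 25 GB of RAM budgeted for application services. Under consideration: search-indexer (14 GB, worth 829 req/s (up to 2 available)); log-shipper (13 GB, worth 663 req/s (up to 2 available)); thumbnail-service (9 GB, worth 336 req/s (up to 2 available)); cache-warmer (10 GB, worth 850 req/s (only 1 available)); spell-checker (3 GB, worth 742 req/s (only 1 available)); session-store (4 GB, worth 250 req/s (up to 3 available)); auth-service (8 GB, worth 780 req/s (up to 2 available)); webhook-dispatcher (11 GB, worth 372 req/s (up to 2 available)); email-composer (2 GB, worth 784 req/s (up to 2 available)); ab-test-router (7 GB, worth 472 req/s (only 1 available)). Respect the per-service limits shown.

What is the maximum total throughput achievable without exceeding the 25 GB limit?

3940

Ranking by ratio (throughput/GB): email-composer 392.00, spell-checker 247.33, auth-service 97.50, cache-warmer 85.00.
Filling by ratio: spell-checker + 2×auth-service + 2×email-composer for 3870, with 2 GB left unused.
The 8 GB tied up in auth-service is better spent on cache-warmer — total rises to 3940 (25 GB).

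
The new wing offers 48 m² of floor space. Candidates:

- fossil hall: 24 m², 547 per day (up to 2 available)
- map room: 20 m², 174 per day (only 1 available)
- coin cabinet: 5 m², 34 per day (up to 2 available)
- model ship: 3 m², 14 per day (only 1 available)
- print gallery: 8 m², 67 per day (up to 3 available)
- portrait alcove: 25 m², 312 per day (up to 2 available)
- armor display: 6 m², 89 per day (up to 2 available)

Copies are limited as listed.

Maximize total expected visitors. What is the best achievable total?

2×fossil hall uses 48 of the 48 m² and totals 1094.

1094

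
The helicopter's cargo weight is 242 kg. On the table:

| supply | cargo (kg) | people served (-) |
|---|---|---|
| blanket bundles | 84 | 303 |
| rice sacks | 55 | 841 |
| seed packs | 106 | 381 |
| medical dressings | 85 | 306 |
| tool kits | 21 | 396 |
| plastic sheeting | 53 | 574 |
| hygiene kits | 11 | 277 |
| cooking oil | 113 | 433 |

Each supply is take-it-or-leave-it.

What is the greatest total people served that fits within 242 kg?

2394

By people served per kg: hygiene kits 25.18, tool kits 18.86, rice sacks 15.29 lead.
Taking the top-ratio supplies first gives blanket bundles + rice sacks + tool kits + plastic sheeting + hygiene kits for 2391 (224 kg).
Dropping blanket bundles frees 84 kg; slotting in medical dressings (85 kg) lifts the total to 2394 at 225 kg.
Nothing else within 242 kg beats 2394.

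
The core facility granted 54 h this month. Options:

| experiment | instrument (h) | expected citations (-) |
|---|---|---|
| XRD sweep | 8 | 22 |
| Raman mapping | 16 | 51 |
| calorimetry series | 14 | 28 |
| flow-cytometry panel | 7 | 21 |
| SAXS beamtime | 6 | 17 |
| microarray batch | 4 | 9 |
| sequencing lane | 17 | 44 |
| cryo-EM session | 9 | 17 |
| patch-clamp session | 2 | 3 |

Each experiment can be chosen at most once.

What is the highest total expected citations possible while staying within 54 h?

155

Best packing: XRD sweep + Raman mapping + flow-cytometry panel + SAXS beamtime + sequencing lane — 54 h, 155 total.
No other feasible combination exceeds 155.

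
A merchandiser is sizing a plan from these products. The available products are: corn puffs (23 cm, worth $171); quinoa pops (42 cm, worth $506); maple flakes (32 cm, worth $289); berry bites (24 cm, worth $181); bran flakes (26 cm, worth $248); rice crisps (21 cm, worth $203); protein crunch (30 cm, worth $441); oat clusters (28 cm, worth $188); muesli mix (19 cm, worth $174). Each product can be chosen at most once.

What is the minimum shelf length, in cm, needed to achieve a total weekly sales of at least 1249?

112

Minimise cm subject to total weekly sales ≥ 1249.
quinoa pops + rice crisps + protein crunch + muesli mix: 1324 weekly sales at 112 cm.
Below 112 cm the best achievable stays under 1249.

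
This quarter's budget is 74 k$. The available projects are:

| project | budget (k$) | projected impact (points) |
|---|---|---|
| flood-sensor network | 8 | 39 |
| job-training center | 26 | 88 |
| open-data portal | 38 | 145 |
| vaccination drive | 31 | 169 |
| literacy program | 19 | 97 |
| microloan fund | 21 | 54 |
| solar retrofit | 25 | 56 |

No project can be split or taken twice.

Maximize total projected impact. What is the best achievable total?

320

The ratio heuristic lands on flood-sensor network + vaccination drive + literacy program (305) but leaves 16 k$ idle.
The 8 k$ tied up in flood-sensor network is better spent on microloan fund — total rises to 320 (71 k$).
Next best is open-data portal + vaccination drive at 314 (69 k$) — short by 6.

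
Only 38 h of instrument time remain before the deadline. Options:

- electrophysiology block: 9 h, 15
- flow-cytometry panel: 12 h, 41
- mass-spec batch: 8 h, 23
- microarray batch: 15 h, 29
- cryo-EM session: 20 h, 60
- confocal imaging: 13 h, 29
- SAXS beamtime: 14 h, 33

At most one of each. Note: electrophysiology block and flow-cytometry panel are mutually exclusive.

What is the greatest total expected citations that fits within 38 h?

Flow-cytometry panel + cryo-EM session uses 32 of the 38 h and totals 101.

101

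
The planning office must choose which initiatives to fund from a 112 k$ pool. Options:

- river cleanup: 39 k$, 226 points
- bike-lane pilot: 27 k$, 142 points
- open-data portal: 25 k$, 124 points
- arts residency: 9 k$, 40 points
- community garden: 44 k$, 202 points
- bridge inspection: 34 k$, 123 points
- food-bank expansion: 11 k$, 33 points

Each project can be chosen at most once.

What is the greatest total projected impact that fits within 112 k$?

570

A density-first pass picks river cleanup + bike-lane pilot + open-data portal + arts residency + food-bank expansion — 565 at 111 k$.
The 45 k$ tied up in open-data portal and arts residency and food-bank expansion is better spent on community garden — total rises to 570 (110 k$).
Every other selection either busts 112 k$ or fails to beat 570.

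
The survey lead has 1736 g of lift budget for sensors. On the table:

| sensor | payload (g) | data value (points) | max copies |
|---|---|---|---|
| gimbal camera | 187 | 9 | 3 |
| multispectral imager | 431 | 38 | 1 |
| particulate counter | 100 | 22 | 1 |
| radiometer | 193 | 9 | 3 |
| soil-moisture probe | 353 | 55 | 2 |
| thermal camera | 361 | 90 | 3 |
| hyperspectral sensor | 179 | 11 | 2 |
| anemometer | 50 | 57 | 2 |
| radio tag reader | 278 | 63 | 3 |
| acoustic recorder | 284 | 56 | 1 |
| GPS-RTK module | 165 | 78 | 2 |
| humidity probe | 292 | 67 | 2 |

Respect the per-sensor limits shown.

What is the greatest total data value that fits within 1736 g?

Greedy by ratio would take particulate counter + 3×thermal camera + 2×anemometer + 2×GPS-RTK module: 1613 g used, total 562.
The 461 g tied up in particulate counter and thermal camera is better spent on 2×humidity probe — total rises to 584 (1736 g).
That's the maximum — no swap from here does better than 584.

584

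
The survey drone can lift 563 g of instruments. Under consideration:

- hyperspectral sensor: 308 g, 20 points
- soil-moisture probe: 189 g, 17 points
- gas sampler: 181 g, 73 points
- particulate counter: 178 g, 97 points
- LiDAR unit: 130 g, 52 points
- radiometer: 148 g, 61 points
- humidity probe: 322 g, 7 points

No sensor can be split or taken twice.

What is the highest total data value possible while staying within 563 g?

231

Ranking by ratio (data value/g): particulate counter 0.54, radiometer 0.41, gas sampler 0.40, LiDAR unit 0.40.
Gas sampler + particulate counter + radiometer uses 507 of the 563 g and totals 231.
The closest alternative, gas sampler + particulate counter + LiDAR unit, reaches only 222.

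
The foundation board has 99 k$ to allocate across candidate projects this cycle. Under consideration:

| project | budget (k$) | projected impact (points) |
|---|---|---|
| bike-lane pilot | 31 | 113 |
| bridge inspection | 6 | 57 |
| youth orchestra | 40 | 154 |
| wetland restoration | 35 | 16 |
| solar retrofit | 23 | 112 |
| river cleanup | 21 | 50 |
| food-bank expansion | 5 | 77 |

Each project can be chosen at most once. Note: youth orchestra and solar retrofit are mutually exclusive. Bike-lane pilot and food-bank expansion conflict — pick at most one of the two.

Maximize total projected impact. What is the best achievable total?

374

Taking bike-lane pilot + bridge inspection + youth orchestra + river cleanup: 98 k$ used, 374 in projected impact.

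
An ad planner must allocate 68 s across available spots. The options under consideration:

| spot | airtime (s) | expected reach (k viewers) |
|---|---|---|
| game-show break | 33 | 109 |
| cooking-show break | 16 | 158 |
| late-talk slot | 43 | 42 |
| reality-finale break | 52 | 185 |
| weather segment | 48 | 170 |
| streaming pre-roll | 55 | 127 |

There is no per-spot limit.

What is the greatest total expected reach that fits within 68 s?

632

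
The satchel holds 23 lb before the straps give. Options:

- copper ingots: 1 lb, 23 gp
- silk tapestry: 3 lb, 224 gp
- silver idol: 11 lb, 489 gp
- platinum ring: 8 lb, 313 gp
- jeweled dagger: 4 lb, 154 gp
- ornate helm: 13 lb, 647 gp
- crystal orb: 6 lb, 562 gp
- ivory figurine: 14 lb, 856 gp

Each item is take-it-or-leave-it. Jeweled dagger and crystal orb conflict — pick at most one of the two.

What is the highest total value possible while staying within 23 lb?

1642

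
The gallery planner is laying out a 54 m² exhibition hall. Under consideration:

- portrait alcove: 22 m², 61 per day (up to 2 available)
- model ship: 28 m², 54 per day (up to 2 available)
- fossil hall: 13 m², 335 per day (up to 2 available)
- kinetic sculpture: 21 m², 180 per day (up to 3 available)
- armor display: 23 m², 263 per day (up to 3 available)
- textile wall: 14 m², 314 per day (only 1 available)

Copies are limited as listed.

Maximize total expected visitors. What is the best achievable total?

984

Best packing: 2×fossil hall + textile wall — 40 m², 984 total.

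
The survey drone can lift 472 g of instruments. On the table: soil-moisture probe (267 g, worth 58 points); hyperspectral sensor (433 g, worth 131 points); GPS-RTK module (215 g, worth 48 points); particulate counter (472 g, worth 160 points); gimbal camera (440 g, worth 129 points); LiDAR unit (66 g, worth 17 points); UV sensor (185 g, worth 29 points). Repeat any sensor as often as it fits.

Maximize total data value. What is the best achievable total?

Density check — particulate counter 0.34, hyperspectral sensor 0.30, gimbal camera 0.29 are the best per g.
Particulate counter uses 472 of the 472 g and totals 160.
Every other selection either busts 472 g or fails to beat 160.

160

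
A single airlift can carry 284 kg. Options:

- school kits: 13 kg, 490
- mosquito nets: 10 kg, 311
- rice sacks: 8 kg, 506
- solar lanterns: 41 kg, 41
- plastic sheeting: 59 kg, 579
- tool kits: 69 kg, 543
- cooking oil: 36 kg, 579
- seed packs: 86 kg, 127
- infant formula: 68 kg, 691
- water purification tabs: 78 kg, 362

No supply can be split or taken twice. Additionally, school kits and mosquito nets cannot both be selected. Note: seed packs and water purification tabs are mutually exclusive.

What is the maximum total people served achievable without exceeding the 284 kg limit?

School kits + rice sacks + plastic sheeting + tool kits + cooking oil + infant formula uses 253 of the 284 kg and totals 3388.

3388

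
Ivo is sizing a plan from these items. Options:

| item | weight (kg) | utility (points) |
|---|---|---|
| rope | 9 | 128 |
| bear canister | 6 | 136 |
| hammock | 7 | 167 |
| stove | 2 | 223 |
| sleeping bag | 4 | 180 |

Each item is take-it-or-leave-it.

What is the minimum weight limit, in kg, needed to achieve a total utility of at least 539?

12

Minimise kg subject to total utility ≥ 539.
bear canister + stove + sleeping bag reaches 539 using 12 kg.
Below 12 kg the best achievable stays under 539.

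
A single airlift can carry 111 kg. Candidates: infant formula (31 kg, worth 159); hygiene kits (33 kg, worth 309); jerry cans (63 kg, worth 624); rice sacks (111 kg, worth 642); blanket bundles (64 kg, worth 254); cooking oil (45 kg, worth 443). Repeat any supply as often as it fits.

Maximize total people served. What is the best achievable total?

1067

By people served per kg: jerry cans 9.90, cooking oil 9.84, hygiene kits 9.36 lead.
Taking jerry cans + cooking oil: 108 kg used, 1067 in people served.
The spare 3 kg is too small for any remaining supply, and no exchange beats 1067.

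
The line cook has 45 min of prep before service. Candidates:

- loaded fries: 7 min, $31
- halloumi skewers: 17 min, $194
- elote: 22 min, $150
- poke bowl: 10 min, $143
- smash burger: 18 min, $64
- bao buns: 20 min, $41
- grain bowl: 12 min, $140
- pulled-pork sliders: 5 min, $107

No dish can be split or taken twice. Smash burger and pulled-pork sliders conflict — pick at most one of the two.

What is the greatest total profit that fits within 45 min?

584

Halloumi skewers + poke bowl + grain bowl + pulled-pork sliders uses 44 of the 45 min and totals 584.
The spare 1 min is too small for any remaining dish, and no feasible exchange beats 584.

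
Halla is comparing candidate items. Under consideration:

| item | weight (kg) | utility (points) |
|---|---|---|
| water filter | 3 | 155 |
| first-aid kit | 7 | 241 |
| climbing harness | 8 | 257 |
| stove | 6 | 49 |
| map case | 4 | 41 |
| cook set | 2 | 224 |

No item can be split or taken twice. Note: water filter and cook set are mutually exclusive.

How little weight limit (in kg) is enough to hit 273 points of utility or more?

8

Need the lightest bundle worth ≥ 273.
stove + cook set: 273 utility at 8 kg.
No combination under 8 kg hits 273.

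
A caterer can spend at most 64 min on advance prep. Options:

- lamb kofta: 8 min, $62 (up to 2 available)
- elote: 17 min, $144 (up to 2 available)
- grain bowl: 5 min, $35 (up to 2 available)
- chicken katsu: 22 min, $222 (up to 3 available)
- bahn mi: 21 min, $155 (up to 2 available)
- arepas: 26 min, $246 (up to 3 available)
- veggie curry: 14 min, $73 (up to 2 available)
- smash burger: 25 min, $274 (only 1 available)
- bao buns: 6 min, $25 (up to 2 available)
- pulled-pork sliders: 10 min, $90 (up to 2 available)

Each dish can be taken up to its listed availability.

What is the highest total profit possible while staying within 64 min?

640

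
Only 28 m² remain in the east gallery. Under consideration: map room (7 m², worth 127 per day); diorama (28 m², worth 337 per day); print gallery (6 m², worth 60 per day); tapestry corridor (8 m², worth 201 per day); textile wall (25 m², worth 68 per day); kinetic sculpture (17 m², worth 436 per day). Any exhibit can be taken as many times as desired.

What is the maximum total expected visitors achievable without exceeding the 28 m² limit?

637

Taking tapestry corridor + kinetic sculpture: 25 m² used, 637 in expected visitors.
Every other selection either busts 28 m² or fails to beat 637.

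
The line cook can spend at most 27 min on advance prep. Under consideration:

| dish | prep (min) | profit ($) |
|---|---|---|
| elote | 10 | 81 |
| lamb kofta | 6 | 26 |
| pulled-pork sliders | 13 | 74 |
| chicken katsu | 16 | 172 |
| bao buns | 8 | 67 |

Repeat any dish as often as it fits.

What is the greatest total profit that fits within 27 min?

253

Filling by ratio: chicken katsu + bao buns for 239, with 3 min left unused.
The 8 min tied up in bao buns is better spent on elote — total rises to 253 (26 min).
No other feasible combination exceeds 253.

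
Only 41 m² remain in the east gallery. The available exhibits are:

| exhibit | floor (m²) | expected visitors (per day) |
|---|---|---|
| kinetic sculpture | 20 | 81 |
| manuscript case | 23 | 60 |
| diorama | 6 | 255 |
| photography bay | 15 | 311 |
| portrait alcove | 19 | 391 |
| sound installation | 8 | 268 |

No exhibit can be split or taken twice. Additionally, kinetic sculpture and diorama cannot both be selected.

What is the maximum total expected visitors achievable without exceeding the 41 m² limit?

957

A density-first pass picks diorama + photography bay + sound installation — 834 at 29 m².
Replace sound installation with portrait alcove: the trade gains 123 net, giving 957 at 40 m².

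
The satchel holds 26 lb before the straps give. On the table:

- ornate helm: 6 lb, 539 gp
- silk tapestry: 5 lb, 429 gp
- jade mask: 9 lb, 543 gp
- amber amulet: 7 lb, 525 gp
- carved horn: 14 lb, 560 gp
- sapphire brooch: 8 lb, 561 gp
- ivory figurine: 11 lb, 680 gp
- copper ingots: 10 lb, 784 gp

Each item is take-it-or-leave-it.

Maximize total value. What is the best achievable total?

2054

Taking the top-ratio items first gives ornate helm + silk tapestry + copper ingots for 1752 (21 lb).
Dropping copper ingots frees 10 lb; slotting in amber amulet + sapphire brooch (15 lb) lifts the total to 2054 at 26 lb.
An exhaustive check of the 256 subsets confirms 2054.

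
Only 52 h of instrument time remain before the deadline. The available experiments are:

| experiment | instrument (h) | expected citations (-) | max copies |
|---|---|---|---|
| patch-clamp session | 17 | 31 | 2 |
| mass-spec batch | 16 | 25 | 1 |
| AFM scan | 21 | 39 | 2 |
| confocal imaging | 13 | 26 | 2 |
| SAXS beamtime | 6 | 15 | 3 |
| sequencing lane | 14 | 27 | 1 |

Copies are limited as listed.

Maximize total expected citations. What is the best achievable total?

110

Filling by ratio: 2×confocal imaging + 3×SAXS beamtime for 97, with 8 h left unused.
Replace confocal imaging with AFM scan: the trade gains 13 net, giving 110 at 52 h.
Nothing else within 52 h beats 110.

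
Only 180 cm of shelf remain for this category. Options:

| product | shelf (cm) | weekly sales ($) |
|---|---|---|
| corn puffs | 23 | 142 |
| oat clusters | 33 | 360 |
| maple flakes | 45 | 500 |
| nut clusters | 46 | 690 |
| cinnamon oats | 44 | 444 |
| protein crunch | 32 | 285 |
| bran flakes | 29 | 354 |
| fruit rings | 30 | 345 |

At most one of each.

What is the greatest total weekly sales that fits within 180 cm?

2046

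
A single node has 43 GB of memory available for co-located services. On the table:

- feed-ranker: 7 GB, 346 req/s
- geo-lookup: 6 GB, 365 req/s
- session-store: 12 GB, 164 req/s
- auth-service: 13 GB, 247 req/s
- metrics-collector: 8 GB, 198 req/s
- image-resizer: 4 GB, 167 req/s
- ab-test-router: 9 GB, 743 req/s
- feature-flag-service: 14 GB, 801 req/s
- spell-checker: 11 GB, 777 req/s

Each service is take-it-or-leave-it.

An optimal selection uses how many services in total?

4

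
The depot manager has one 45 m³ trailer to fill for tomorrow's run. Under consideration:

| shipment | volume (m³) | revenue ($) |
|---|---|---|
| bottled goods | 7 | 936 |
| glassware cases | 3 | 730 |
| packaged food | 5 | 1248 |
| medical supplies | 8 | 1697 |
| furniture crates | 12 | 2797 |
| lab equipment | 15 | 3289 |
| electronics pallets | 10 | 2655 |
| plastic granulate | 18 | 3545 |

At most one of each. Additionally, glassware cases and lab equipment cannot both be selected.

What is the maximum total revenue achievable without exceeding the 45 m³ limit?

Taking medical supplies + furniture crates + lab equipment + electronics pallets: 45 m³ used, 10438 in revenue.
An exhaustive check of the 256 subsets confirms 10438.

10438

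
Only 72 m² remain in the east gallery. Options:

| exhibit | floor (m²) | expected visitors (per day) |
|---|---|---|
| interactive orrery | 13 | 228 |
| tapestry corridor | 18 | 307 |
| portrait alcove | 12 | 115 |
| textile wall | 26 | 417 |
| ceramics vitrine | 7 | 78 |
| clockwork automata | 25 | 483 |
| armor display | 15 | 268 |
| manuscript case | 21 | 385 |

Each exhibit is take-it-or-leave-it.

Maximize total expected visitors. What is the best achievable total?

The ratio heuristic lands on ceramics vitrine + clockwork automata + armor display + manuscript case (1214) but leaves 4 m² idle.
The 28 m² tied up in ceramics vitrine and manuscript case is better spent on interactive orrery + tapestry corridor — total rises to 1286 (71 m²).

1286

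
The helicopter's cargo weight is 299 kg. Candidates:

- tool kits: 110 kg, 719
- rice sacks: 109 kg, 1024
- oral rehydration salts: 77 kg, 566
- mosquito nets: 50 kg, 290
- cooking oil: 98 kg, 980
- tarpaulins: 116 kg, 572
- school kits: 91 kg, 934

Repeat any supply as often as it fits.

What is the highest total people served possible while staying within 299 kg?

2940

Taking the top-ratio supplies first gives 3×school kits for 2802 (273 kg).
The 273 kg tied up in 3×school kits is better spent on 3×cooking oil — total rises to 2940 (294 kg).
That's the maximum — no swap from here does better than 2940.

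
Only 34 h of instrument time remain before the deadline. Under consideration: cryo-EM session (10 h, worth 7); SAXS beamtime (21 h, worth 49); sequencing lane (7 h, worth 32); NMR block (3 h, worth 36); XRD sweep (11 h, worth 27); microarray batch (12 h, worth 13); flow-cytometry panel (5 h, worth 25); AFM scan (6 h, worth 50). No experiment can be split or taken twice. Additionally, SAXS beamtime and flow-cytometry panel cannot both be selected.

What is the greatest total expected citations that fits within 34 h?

170

Best packing: sequencing lane + NMR block + XRD sweep + flow-cytometry panel + AFM scan — 32 h, 170 total.
Next best is sequencing lane + NMR block + microarray batch + flow-cytometry panel + AFM scan at 156 (33 h) — short by 14.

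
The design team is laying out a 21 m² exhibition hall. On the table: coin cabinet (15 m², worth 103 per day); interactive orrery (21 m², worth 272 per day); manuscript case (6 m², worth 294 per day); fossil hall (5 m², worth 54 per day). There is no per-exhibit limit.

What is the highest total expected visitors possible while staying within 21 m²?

882

Taking 3×manuscript case: 18 m² used, 882 in expected visitors.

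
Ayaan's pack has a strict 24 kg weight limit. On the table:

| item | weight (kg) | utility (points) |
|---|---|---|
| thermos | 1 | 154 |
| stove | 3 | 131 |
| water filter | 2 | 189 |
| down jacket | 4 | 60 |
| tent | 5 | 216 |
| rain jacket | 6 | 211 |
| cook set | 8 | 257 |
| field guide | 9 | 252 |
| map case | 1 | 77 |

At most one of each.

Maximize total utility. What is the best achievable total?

Ranking by ratio (utility/kg): thermos 154.00, water filter 94.50, map case 77.00, stove 43.67.
Taking the top-ratio items first gives thermos + stove + water filter + down jacket + tent + rain jacket + map case for 1038 (22 kg).
Replace stove and down jacket with cook set: the trade gains 66 net, giving 1104 at 23 kg.
The closest alternative, thermos + water filter + tent + rain jacket + field guide + map case, reaches only 1099.

1104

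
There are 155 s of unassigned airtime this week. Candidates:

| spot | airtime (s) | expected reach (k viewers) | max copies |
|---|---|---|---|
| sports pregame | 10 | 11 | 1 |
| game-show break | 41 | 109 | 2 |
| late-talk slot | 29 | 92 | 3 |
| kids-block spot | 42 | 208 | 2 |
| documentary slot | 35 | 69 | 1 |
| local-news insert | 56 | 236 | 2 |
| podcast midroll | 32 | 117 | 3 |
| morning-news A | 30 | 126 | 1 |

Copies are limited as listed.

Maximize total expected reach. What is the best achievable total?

680

Greedy by ratio would take sports pregame + 2×kids-block spot + local-news insert: 150 s used, total 663.
The 52 s tied up in sports pregame and kids-block spot is better spent on local-news insert — total rises to 680 (154 s).
Every other selection either busts 155 s or exceeds an availability limit or fails to beat 680.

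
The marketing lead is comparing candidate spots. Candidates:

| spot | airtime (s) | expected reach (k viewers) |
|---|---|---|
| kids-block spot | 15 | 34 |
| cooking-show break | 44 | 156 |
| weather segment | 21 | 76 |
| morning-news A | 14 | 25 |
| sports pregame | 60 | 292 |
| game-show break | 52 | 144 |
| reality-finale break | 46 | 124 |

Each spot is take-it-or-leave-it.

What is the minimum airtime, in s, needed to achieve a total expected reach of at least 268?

60

Look for the lowest-airtime combination reaching 268.
sports pregame: 292 expected reach at 60 s.
No combination under 60 s hits 268.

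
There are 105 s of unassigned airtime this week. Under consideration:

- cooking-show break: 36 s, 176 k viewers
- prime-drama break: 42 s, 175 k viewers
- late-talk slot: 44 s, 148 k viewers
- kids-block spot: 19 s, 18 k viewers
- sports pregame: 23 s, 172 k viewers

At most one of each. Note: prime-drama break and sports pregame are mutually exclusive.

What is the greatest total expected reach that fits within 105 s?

496

Best packing: cooking-show break + late-talk slot + sports pregame — 103 s, 496 total.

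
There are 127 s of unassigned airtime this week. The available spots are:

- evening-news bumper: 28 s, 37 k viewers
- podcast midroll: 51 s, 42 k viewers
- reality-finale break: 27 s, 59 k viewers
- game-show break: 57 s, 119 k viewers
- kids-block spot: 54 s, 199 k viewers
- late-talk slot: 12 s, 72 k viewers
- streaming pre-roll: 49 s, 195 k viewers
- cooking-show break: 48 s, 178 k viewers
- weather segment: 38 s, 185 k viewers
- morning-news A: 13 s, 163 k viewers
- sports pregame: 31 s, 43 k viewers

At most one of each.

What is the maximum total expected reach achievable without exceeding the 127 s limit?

Density check — morning-news A 12.54, late-talk slot 6.00, weather segment 4.87 are the best per s.
The ratio heuristic lands on late-talk slot + streaming pre-roll + weather segment + morning-news A (615) but leaves 15 s idle.
Dropping streaming pre-roll frees 49 s; slotting in kids-block spot (54 s) lifts the total to 619 at 117 s.
Runner-up late-talk slot + streaming pre-roll + weather segment + morning-news A tops out at 615.

619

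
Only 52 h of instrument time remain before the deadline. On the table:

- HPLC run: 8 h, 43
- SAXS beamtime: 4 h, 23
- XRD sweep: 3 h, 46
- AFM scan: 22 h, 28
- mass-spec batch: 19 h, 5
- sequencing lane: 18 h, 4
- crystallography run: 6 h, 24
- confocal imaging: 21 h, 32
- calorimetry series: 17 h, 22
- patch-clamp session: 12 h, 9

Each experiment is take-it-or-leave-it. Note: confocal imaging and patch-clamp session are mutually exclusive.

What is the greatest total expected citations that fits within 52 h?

HPLC run + SAXS beamtime + XRD sweep + crystallography run + confocal imaging uses 42 of the 52 h and totals 168.
The closest alternative, HPLC run + SAXS beamtime + XRD sweep + crystallography run + calorimetry series + patch-clamp session, reaches only 167.

168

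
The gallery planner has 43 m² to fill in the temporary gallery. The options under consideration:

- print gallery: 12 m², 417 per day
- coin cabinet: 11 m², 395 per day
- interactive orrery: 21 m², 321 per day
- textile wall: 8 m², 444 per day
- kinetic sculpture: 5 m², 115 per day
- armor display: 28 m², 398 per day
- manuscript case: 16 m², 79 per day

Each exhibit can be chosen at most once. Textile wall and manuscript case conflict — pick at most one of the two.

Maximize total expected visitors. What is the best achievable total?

1371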